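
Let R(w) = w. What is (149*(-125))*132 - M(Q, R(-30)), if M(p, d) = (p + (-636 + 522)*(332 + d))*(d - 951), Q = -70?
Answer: -36301038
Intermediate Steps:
M(p, d) = (-951 + d)*(-37848 + p - 114*d) (M(p, d) = (p - 114*(332 + d))*(-951 + d) = (p + (-37848 - 114*d))*(-951 + d) = (-37848 + p - 114*d)*(-951 + d) = (-951 + d)*(-37848 + p - 114*d))
(149*(-125))*132 - M(Q, R(-30)) = (149*(-125))*132 - (35993448 - 951*(-70) - 114*(-30)**2 + 70566*(-30) - 30*(-70)) = -18625*132 - (35993448 + 66570 - 114*900 - 2116980 + 2100) = -2458500 - (35993448 + 66570 - 102600 - 2116980 + 2100) = -2458500 - 1*33842538 = -2458500 - 33842538 = -36301038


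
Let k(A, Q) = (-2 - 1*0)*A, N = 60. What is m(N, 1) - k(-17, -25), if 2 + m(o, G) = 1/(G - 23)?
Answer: -793/22 ≈ -36.045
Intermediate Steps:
m(o, G) = -2 + 1/(-23 + G) (m(o, G) = -2 + 1/(G - 23) = -2 + 1/(-23 + G))
k(A, Q) = -2*A (k(A, Q) = (-2 + 0)*A = -2*A)
m(N, 1) - k(-17, -25) = (47 - 2*1)/(-23 + 1) - (-2)*(-17) = (47 - 2)/(-22) - 1*34 = -1/22*45 - 34 = -45/22 - 34 = -793/22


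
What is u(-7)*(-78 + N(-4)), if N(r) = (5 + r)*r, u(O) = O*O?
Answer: -4018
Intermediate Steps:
u(O) = O**2
N(r) = r*(5 + r)
u(-7)*(-78 + N(-4)) = (-7)**2*(-78 - 4*(5 - 4)) = 49*(-78 - 4*1) = 49*(-78 - 4) = 49*(-82) = -4018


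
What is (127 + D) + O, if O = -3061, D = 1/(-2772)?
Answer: -8133049/2772 ≈ -2934.0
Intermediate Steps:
D = -1/2772 ≈ -0.00036075
(127 + D) + O = (127 - 1/2772) - 3061 = 352043/2772 - 3061 = -8133049/2772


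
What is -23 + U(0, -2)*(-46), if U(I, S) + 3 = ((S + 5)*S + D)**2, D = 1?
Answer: -1035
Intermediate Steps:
U(I, S) = -3 + (1 + S*(5 + S))**2 (U(I, S) = -3 + ((S + 5)*S + 1)**2 = -3 + ((5 + S)*S + 1)**2 = -3 + (S*(5 + S) + 1)**2 = -3 + (1 + S*(5 + S))**2)
-23 + U(0, -2)*(-46) = -23 + (-3 + (1 + (-2)**2 + 5*(-2))**2)*(-46) = -23 + (-3 + (1 + 4 - 10)**2)*(-46) = -23 + (-3 + (-5)**2)*(-46) = -23 + (-3 + 25)*(-46) = -23 + 22*(-46) = -23 - 1012 = -1035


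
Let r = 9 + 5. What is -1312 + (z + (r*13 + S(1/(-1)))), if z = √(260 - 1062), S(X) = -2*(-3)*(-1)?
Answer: -1136 + I*√802 ≈ -1136.0 + 28.32*I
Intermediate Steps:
r = 14
S(X) = -6 (S(X) = 6*(-1) = -6)
z = I*√802 (z = √(-802) = I*√802 ≈ 28.32*I)
-1312 + (z + (r*13 + S(1/(-1)))) = -1312 + (I*√802 + (14*13 - 6)) = -1312 + (I*√802 + (182 - 6)) = -1312 + (I*√802 + 176) = -1312 + (176 + I*√802) = -1136 + I*√802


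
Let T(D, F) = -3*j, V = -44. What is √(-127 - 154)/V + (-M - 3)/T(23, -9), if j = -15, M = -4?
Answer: 1/45 - I*√281/44 ≈ 0.022222 - 0.38098*I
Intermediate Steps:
T(D, F) = 45 (T(D, F) = -3*(-15) = 45)
√(-127 - 154)/V + (-M - 3)/T(23, -9) = √(-127 - 154)/(-44) + (-1*(-4) - 3)/45 = √(-281)*(-1/44) + (4 - 3)*(1/45) = (I*√281)*(-1/44) + 1*(1/45) = -I*√281/44 + 1/45 = 1/45 - I*√281/44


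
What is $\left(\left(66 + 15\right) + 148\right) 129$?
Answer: $29541$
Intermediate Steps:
$\left(\left(66 + 15\right) + 148\right) 129 = \left(81 + 148\right) 129 = 229 \cdot 129 = 29541$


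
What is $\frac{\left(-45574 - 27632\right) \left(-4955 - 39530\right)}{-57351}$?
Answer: $- \frac{155074710}{2731} \approx -56783.0$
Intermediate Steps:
$\frac{\left(-45574 - 27632\right) \left(-4955 - 39530\right)}{-57351} = \left(-73206\right) \left(-44485\right) \left(- \frac{1}{57351}\right) = 3256568910 \left(- \frac{1}{57351}\right) = - \frac{155074710}{2731}$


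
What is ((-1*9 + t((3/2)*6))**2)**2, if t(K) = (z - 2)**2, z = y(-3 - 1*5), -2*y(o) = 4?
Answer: 2401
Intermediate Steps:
y(o) = -2 (y(o) = -1/2*4 = -2)
z = -2
t(K) = 16 (t(K) = (-2 - 2)**2 = (-4)**2 = 16)
((-1*9 + t((3/2)*6))**2)**2 = ((-1*9 + 16)**2)**2 = ((-9 + 16)**2)**2 = (7**2)**2 = 49**2 = 2401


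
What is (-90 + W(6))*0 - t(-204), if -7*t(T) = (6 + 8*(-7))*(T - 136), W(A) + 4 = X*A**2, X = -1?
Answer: 17000/7 ≈ 2428.6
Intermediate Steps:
W(A) = -4 - A**2
t(T) = -6800/7 + 50*T/7 (t(T) = -(6 + 8*(-7))*(T - 136)/7 = -(6 - 56)*(-136 + T)/7 = -(-50)*(-136 + T)/7 = -(6800 - 50*T)/7 = -6800/7 + 50*T/7)
(-90 + W(6))*0 - t(-204) = (-90 + (-4 - 1*6**2))*0 - (-6800/7 + (50/7)*(-204)) = (-90 + (-4 - 1*36))*0 - (-6800/7 - 10200/7) = (-90 + (-4 - 36))*0 - 1*(-17000/7) = (-90 - 40)*0 + 17000/7 = -130*0 + 17000/7 = 0 + 17000/7 = 17000/7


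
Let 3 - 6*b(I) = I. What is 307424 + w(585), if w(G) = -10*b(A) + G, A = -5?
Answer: 923987/3 ≈ 3.0800e+5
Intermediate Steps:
b(I) = ½ - I/6
w(G) = -40/3 + G (w(G) = -10*(½ - ⅙*(-5)) + G = -10*(½ + ⅚) + G = -10*4/3 + G = -40/3 + G)
307424 + w(585) = 307424 + (-40/3 + 585) = 307424 + 1715/3 = 923987/3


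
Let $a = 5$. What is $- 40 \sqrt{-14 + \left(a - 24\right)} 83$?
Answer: $- 3320 i \sqrt{33} \approx - 19072.0 i$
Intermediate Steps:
$- 40 \sqrt{-14 + \left(a - 24\right)} 83 = - 40 \sqrt{-14 + \left(5 - 24\right)} 83 = - 40 \sqrt{-14 - 19} \cdot 83 = - 40 \sqrt{-33} \cdot 83 = - 40 i \sqrt{33} \cdot 83 = - 3320 i \sqrt{33}$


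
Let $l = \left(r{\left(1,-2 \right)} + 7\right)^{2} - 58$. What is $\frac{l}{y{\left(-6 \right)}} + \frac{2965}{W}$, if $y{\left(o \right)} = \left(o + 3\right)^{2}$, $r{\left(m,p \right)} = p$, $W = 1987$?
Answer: $- \frac{12962}{5961} \approx -2.1745$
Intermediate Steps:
$y{\left(o \right)} = \left(3 + o\right)^{2}$
$l = -33$ ($l = \left(-2 + 7\right)^{2} - 58 = 5^{2} - 58 = 25 - 58 = -33$)
$\frac{l}{y{\left(-6 \right)}} + \frac{2965}{W} = - \frac{33}{\left(3 - 6\right)^{2}} + \frac{2965}{1987} = - \frac{33}{\left(-3\right)^{2}} + 2965 \cdot \frac{1}{1987} = - \frac{33}{9} + \frac{2965}{1987} = \left(-33\right) \frac{1}{9} + \frac{2965}{1987} = - \frac{11}{3} + \frac{2965}{1987} = - \frac{12962}{5961}$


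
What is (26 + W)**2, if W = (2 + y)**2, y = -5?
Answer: 1225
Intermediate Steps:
W = 9 (W = (2 - 5)**2 = (-3)**2 = 9)
(26 + W)**2 = (26 + 9)**2 = 35**2 = 1225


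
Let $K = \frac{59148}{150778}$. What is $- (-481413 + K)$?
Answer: $\frac{36293215083}{75389} \approx 4.8141 \cdot 10^{5}$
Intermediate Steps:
$K = \frac{29574}{75389}$ ($K = 59148 \cdot \frac{1}{150778} = \frac{29574}{75389} \approx 0.39229$)
$- (-481413 + K) = - (-481413 + \frac{29574}{75389}) = \left(-1\right) \left(- \frac{36293215083}{75389}\right) = \frac{36293215083}{75389}$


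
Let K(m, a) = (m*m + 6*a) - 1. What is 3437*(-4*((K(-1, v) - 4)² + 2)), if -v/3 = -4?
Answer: -63598248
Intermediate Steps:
v = 12 (v = -3*(-4) = 12)
K(m, a) = -1 + m² + 6*a (K(m, a) = (m² + 6*a) - 1 = -1 + m² + 6*a)
3437*(-4*((K(-1, v) - 4)² + 2)) = 3437*(-4*(((-1 + (-1)² + 6*12) - 4)² + 2)) = 3437*(-4*(((-1 + 1 + 72) - 4)² + 2)) = 3437*(-4*((72 - 4)² + 2)) = 3437*(-4*(68² + 2)) = 3437*(-4*(4624 + 2)) = 3437*(-4*4626) = 3437*(-18504) = -63598248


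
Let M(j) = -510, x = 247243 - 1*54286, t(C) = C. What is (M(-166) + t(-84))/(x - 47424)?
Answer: -198/48511 ≈ -0.0040815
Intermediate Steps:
x = 192957 (x = 247243 - 54286 = 192957)
(M(-166) + t(-84))/(x - 47424) = (-510 - 84)/(192957 - 47424) = -594/145533 = -594*1/145533 = -198/48511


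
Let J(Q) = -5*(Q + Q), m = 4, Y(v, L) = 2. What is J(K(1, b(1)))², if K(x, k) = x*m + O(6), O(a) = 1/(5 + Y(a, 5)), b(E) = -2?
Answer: 84100/49 ≈ 1716.3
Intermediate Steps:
O(a) = ⅐ (O(a) = 1/(5 + 2) = 1/7 = ⅐)
K(x, k) = ⅐ + 4*x (K(x, k) = x*4 + ⅐ = 4*x + ⅐ = ⅐ + 4*x)
J(Q) = -10*Q
J(K(1, b(1)))² = (-10*(⅐ + 4*1))² = (-10*(⅐ + 4))² = (-10*29/7)² = (-290/7)² = 84100/49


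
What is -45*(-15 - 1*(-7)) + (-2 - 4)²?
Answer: 396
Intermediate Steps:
-45*(-15 - 1*(-7)) + (-2 - 4)² = -45*(-15 + 7) + (-6)² = -45*(-8) + 36 = 360 + 36 = 396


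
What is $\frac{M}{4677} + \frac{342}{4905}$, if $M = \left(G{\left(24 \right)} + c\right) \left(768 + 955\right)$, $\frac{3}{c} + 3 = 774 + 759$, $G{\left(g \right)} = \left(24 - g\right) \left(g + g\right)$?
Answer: $\frac{18315859}{259994430} \approx 0.070447$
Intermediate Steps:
$G{\left(g \right)} = 2 g \left(24 - g\right)$ ($G{\left(g \right)} = \left(24 - g\right) 2 g = 2 g \left(24 - g\right)$)
$c = \frac{1}{510}$ ($c = \frac{3}{-3 + \left(774 + 759\right)} = \frac{3}{-3 + 1533} = \frac{3}{1530} = 3 \cdot \frac{1}{1530} = \frac{1}{510} \approx 0.0019608$)
$M = \frac{1723}{510}$ ($M = \left(2 \cdot 24 \left(24 - 24\right) + \frac{1}{510}\right) \left(768 + 955\right) = \left(2 \cdot 24 \left(24 - 24\right) + \frac{1}{510}\right) 1723 = \left(2 \cdot 24 \cdot 0 + \frac{1}{510}\right) 1723 = \left(0 + \frac{1}{510}\right) 1723 = \frac{1}{510} \cdot 1723 = \frac{1723}{510} \approx 3.3784$)
$\frac{M}{4677} + \frac{342}{4905} = \frac{1723}{510 \cdot 4677} + \frac{342}{4905} = \frac{1723}{510} \cdot \frac{1}{4677} + 342 \cdot \frac{1}{4905} = \frac{1723}{2385270} + \frac{38}{545} = \frac{18315859}{259994430}$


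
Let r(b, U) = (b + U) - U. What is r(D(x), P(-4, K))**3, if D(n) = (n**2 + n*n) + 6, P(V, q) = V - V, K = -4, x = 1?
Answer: 512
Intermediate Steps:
P(V, q) = 0
D(n) = 6 + 2*n**2 (D(n) = (n**2 + n**2) + 6 = 2*n**2 + 6 = 6 + 2*n**2)
r(b, U) = b (r(b, U) = (U + b) - U = b)
r(D(x), P(-4, K))**3 = (6 + 2*1**2)**3 = (6 + 2*1)**3 = (6 + 2)**3 = 8**3 = 512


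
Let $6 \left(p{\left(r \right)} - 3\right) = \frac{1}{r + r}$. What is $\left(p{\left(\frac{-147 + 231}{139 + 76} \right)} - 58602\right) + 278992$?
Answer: $\frac{222156359}{1008} \approx 2.2039 \cdot 10^{5}$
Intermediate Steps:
$p{\left(r \right)} = 3 + \frac{1}{12 r}$ ($p{\left(r \right)} = 3 + \frac{1}{6 \left(r + r\right)} = 3 + \frac{1}{6 \cdot 2 r} = 3 + \frac{\frac{1}{2} \frac{1}{r}}{6} = 3 + \frac{1}{12 r}$)
$\left(p{\left(\frac{-147 + 231}{139 + 76} \right)} - 58602\right) + 278992 = \left(\left(3 + \frac{1}{12 \frac{-147 + 231}{139 + 76}}\right) - 58602\right) + 278992 = \left(\left(3 + \frac{1}{12 \cdot \frac{84}{215}}\right) - 58602\right) + 278992 = \left(\left(3 + \frac{1}{12} \cdot \frac{215}{84}\right) - 58602\right) + 278992 = \left(\left(3 + \frac{215}{1008}\right) - 58602\right) + 278992 = \left(\frac{3239}{1008} - 58602\right) + 278992 = - \frac{59067577}{1008} + 278992 = \frac{222156359}{1008}$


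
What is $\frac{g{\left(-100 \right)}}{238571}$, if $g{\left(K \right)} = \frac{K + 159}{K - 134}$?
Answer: $- \frac{59}{55825614} \approx -1.0569 \cdot 10^{-6}$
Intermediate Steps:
$g{\left(K \right)} = \frac{159 + K}{-134 + K}$
$\frac{g{\left(-100 \right)}}{238571} = \frac{\frac{1}{-134 - 100} \left(159 - 100\right)}{238571} = \frac{1}{-234} \cdot 59 \cdot \frac{1}{238571} = \left(- \frac{1}{234}\right) 59 \cdot \frac{1}{238571} = \left(- \frac{59}{234}\right) \frac{1}{238571} = - \frac{59}{55825614}$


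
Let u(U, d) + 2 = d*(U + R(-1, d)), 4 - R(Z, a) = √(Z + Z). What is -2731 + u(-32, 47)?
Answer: -4049 - 47*I*√2 ≈ -4049.0 - 66.468*I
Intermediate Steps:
R(Z, a) = 4 - √2*√Z (R(Z, a) = 4 - √(Z + Z) = 4 - √(2*Z) = 4 - √2*√Z)
u(U, d) = -2 + d*(4 + U - I*√2) (u(U, d) = -2 + d*(U + (4 - √2*√(-1))) = -2 + d*(U + (4 - √2*I)) = -2 + d*(U + (4 - I*√2)) = -2 + d*(4 + U - I*√2))
-2731 + u(-32, 47) = -2731 + (-2 - 32*47 + 47*(4 - I*√2)) = -2731 + (-2 - 1504 + (188 - 47*I*√2)) = -2731 + (-1318 - 47*I*√2) = -4049 - 47*I*√2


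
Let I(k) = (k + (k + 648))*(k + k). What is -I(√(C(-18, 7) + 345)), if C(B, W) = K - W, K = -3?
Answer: -1340 - 1296*√335 ≈ -25061.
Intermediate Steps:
C(B, W) = -3 - W
I(k) = 2*k*(648 + 2*k) (I(k) = (k + (648 + k))*(2*k) = (648 + 2*k)*(2*k) = 2*k*(648 + 2*k))
-I(√(C(-18, 7) + 345)) = -4*√((-3 - 1*7) + 345)*(324 + √((-3 - 1*7) + 345)) = -4*√((-3 - 7) + 345)*(324 + √((-3 - 7) + 345)) = -4*√(-10 + 345)*(324 + √(-10 + 345)) = -4*√335*(324 + √335)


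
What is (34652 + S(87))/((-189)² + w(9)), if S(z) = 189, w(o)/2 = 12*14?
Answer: 34841/36057 ≈ 0.96628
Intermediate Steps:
w(o) = 336 (w(o) = 2*(12*14) = 2*168 = 336)
(34652 + S(87))/((-189)² + w(9)) = (34652 + 189)/((-189)² + 336) = 34841/(35721 + 336) = 34841/36057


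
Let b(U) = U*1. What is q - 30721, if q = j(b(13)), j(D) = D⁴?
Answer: -2160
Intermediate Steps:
b(U) = U
q = 28561 (q = 13⁴ = 28561)
q - 30721 = 28561 - 30721 = -2160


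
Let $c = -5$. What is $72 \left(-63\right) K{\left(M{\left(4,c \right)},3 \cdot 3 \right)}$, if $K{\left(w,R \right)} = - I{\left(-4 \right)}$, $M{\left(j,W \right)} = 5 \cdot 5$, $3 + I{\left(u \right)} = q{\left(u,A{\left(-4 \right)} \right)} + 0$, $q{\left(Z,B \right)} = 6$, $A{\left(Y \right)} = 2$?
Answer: $13608$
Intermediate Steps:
$I{\left(u \right)} = 3$ ($I{\left(u \right)} = -3 + \left(6 + 0\right) = -3 + 6 = 3$)
$M{\left(j,W \right)} = 25$
$K{\left(w,R \right)} = -3$ ($K{\left(w,R \right)} = \left(-1\right) 3 = -3$)
$72 \left(-63\right) K{\left(M{\left(4,c \right)},3 \cdot 3 \right)} = 72 \left(-63\right) \left(-3\right) = \left(-4536\right) \left(-3\right) = 13608$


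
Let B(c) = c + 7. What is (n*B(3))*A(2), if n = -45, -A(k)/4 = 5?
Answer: 9000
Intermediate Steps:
A(k) = -20 (A(k) = -4*5 = -20)
B(c) = 7 + c
(n*B(3))*A(2) = -45*(7 + 3)*(-20) = -45*10*(-20) = -450*(-20) = 9000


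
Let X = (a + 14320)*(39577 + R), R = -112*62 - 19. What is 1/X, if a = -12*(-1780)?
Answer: 1/1163667520 ≈ 8.5935e-10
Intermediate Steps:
R = -6963 (R = -6944 - 19 = -6963)
a = 21360
X = 1163667520 (X = (21360 + 14320)*(39577 - 6963) = 35680*32614 = 1163667520)
1/X = 1/1163667520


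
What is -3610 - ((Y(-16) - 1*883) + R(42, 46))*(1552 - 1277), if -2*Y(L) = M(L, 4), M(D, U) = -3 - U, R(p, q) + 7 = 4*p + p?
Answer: 364855/2 ≈ 1.8243e+5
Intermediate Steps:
R(p, q) = -7 + 5*p (R(p, q) = -7 + (4*p + p) = -7 + 5*p)
Y(L) = 7/2 (Y(L) = -(-3 - 1*4)/2 = -(-3 - 4)/2 = -½*(-7) = 7/2)
-3610 - ((Y(-16) - 1*883) + R(42, 46))*(1552 - 1277) = -3610 - ((7/2 - 1*883) + (-7 + 5*42))*(1552 - 1277) = -3610 - ((7/2 - 883) + (-7 + 210))*275 = -3610 - (-1759/2 + 203)*275 = -3610 - (-1353)*275/2 = -3610 - 1*(-372075/2) = -3610 + 372075/2 = 364855/2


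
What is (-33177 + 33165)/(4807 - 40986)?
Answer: 12/36179 ≈ 0.00033168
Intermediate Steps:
(-33177 + 33165)/(4807 - 40986) = -12/(-36179) = -12*(-1/36179) = 12/36179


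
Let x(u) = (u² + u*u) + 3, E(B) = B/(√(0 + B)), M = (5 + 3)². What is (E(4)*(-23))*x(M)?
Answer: -376970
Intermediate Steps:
M = 64 (M = 8² = 64)
E(B) = √B (E(B) = B/(√B) = B/√B = √B)
x(u) = 3 + 2*u² (x(u) = (u² + u²) + 3 = 2*u² + 3 = 3 + 2*u²)
(E(4)*(-23))*x(M) = (√4*(-23))*(3 + 2*64²) = (2*(-23))*(3 + 2*4096) = -46*(3 + 8192) = -46*8195 = -376970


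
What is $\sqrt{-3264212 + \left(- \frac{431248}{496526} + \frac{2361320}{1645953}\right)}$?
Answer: $\frac{2 i \sqrt{136262749604070435830238031305}}{408629229639} \approx 1806.7 i$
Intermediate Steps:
$\sqrt{-3264212 + \left(- \frac{431248}{496526} + \frac{2361320}{1645953}\right)} = \sqrt{-3264212 + \left(\left(-431248\right) \frac{1}{496526} + 2361320 \cdot \frac{1}{1645953}\right)} = \sqrt{-3264212 + \left(- \frac{215624}{248263} + \frac{2361320}{1645953}\right)} = \sqrt{-3264212 + \frac{231321417488}{408629229639}} = \sqrt{- \frac{1333852203616961980}{408629229639}} = \frac{2 i \sqrt{136262749604070435830238031305}}{408629229639}$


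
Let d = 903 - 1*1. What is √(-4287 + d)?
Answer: I*√3385 ≈ 58.181*I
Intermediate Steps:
d = 902 (d = 903 - 1 = 902)
√(-4287 + d) = √(-4287 + 902) = √(-3385) = I*√3385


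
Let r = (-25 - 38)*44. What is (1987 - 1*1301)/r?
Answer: -49/198 ≈ -0.24747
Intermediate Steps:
r = -2772 (r = -63*44 = -2772)
(1987 - 1*1301)/r = (1987 - 1*1301)/(-2772) = (1987 - 1301)*(-1/2772) = 686*(-1/2772) = -49/198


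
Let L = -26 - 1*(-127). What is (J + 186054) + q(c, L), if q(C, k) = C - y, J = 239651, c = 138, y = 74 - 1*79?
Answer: 425848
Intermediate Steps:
L = 101 (L = -26 + 127 = 101)
y = -5 (y = 74 - 79 = -5)
q(C, k) = 5 + C (q(C, k) = C - 1*(-5) = C + 5 = 5 + C)
(J + 186054) + q(c, L) = (239651 + 186054) + (5 + 138) = 425705 + 143 = 425848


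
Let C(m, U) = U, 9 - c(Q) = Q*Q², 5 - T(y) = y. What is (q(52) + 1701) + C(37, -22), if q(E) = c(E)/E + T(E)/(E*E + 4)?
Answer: -18039309/17602 ≈ -1024.8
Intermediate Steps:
T(y) = 5 - y
c(Q) = 9 - Q³ (c(Q) = 9 - Q*Q² = 9 - Q³)
q(E) = (9 - E³)/E + (5 - E)/(4 + E²) (q(E) = (9 - E³)/E + (5 - E)/(E*E + 4) = (9 - E³)/E + (5 - E)/(E² + 4) = (9 - E³)/E + (5 - E)/(4 + E²))
(q(52) + 1701) + C(37, -22) = ((36 - 1*52⁵ - 4*52³ + 5*52 + 8*52²)/(52*(4 + 52²)) + 1701) - 22 = ((36 - 1*380204032 - 4*140608 + 260 + 8*2704)/(52*(4 + 2704)) + 1701) - 22 = ((1/52)*(36 - 380204032 - 562432 + 260 + 21632)/2708 + 1701) - 22 = ((1/52)*(1/2708)*(-380744536) + 1701) - 22 = (-47593067/17602 + 1701) - 22 = -17652065/17602 - 22 = -18039309/17602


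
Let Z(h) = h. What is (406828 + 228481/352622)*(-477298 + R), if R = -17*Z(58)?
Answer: -34306529683655574/176311 ≈ -1.9458e+11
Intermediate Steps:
R = -986 (R = -17*58 = -986)
(406828 + 228481/352622)*(-477298 + R) = (406828 + 228481/352622)*(-477298 - 986) = (406828 + 228481*(1/352622))*(-478284) = (406828 + 228481/352622)*(-478284) = (143456731497/352622)*(-478284) = -34306529683655574/176311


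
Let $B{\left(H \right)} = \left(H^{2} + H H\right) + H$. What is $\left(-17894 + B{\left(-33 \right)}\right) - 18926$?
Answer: $-34675$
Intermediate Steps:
$B{\left(H \right)} = H + 2 H^{2}$ ($B{\left(H \right)} = \left(H^{2} + H^{2}\right) + H = 2 H^{2} + H = H + 2 H^{2}$)
$\left(-17894 + B{\left(-33 \right)}\right) - 18926 = \left(-17894 - 33 \left(1 + 2 \left(-33\right)\right)\right) - 18926 = \left(-17894 - 33 \left(1 - 66\right)\right) - 18926 = \left(-17894 - -2145\right) - 18926 = \left(-17894 + 2145\right) - 18926 = -15749 - 18926 = -34675$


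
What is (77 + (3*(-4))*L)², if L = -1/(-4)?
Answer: 5476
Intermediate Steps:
L = ¼ (L = -1*(-¼) = ¼ ≈ 0.25000)
(77 + (3*(-4))*L)² = (77 + (3*(-4))*(¼))² = (77 - 12*¼)² = (77 - 3)² = 74² = 5476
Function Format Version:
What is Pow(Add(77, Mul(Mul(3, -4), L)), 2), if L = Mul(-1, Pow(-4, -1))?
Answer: 5476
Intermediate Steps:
L = Rational(1, 4) (L = Mul(-1, Rational(-1, 4)) = Rational(1, 4) ≈ 0.25000)
Pow(Add(77, Mul(Mul(3, -4), L)), 2) = Pow(Add(77, Mul(Mul(3, -4), Rational(1, 4))), 2) = Pow(Add(77, Mul(-12, Rational(1, 4))), 2) = Pow(Add(77, -3), 2) = Pow(74, 2) = 5476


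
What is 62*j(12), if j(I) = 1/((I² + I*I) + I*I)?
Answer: 31/216 ≈ 0.14352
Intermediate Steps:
j(I) = 1/(3*I²) (j(I) = 1/((I² + I²) + I²) = 1/(2*I² + I²) = 1/(3*I²))
62*j(12) = 62*((⅓)/12²) = 62*((⅓)*(1/144)) = 62*(1/432) = 31/216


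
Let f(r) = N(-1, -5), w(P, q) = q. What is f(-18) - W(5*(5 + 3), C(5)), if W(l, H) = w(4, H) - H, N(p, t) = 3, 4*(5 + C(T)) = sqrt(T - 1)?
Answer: 3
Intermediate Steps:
C(T) = -5 + sqrt(-1 + T)/4 (C(T) = -5 + sqrt(T - 1)/4 = -5 + sqrt(-1 + T)/4)
W(l, H) = 0 (W(l, H) = H - H = 0)
f(r) = 3
f(-18) - W(5*(5 + 3), C(5)) = 3 - 1*0 = 3 + 0 = 3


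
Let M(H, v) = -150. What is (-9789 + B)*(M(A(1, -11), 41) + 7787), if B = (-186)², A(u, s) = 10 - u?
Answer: 189451059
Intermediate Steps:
B = 34596
(-9789 + B)*(M(A(1, -11), 41) + 7787) = (-9789 + 34596)*(-150 + 7787) = 24807*7637 = 189451059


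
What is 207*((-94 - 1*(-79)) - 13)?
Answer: -5796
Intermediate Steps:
207*((-94 - 1*(-79)) - 13) = 207*((-94 + 79) - 13) = 207*(-15 - 13) = 207*(-28) = -5796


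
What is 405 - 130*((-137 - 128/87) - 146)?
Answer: 3252605/87 ≈ 37386.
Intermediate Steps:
405 - 130*((-137 - 128/87) - 146) = 405 - 130*(-12047/87 - 146) = 405 - 130*(-24749/87) = 405 + 3217370/87 = 3252605/87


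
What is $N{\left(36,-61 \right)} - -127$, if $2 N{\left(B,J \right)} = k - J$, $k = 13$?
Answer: $164$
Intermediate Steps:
$N{\left(B,J \right)} = \frac{13}{2} - \frac{J}{2}$ ($N{\left(B,J \right)} = \frac{13 - J}{2} = \frac{13}{2} - \frac{J}{2}$)
$N{\left(36,-61 \right)} - -127 = \left(\frac{13}{2} - - \frac{61}{2}\right) - -127 = \left(\frac{13}{2} + \frac{61}{2}\right) + 127 = 37 + 127 = 164$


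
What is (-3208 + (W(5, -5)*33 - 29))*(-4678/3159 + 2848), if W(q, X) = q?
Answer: -9207965696/1053 ≈ -8.7445e+6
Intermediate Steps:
(-3208 + (W(5, -5)*33 - 29))*(-4678/3159 + 2848) = (-3208 + (5*33 - 29))*(-4678/3159 + 2848) = (-3208 + (165 - 29))*(-4678*1/3159 + 2848) = (-3208 + 136)*(-4678/3159 + 2848) = -3072*8992154/3159 = -9207965696/1053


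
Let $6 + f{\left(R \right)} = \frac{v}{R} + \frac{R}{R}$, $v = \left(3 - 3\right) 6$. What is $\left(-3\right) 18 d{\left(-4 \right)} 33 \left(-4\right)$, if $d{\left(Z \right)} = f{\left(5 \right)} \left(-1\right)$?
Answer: $35640$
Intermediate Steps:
$v = 0$ ($v = 0 \cdot 6 = 0$)
$f{\left(R \right)} = -5$ ($f{\left(R \right)} = -6 + \left(\frac{0}{R} + \frac{R}{R}\right) = -6 + \left(0 + 1\right) = -6 + 1 = -5$)
$d{\left(Z \right)} = 5$ ($d{\left(Z \right)} = \left(-5\right) \left(-1\right) = 5$)
$\left(-3\right) 18 d{\left(-4 \right)} 33 \left(-4\right) = \left(-3\right) 18 \cdot 5 \cdot 33 \left(-4\right) = - 54 \cdot 165 \left(-4\right) = \left(-54\right) \left(-660\right) = 35640$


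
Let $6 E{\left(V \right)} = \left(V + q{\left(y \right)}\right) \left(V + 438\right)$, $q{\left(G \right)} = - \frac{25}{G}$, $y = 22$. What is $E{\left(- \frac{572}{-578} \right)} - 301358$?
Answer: $- \frac{276876800685}{918731} \approx -3.0137 \cdot 10^{5}$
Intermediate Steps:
$E{\left(V \right)} = \frac{\left(438 + V\right) \left(- \frac{25}{22} + V\right)}{6}$ ($E{\left(V \right)} = \frac{\left(V - \frac{25}{22}\right) \left(V + 438\right)}{6} = \frac{\left(V - \frac{25}{22}\right) \left(438 + V\right)}{6} = \frac{\left(- \frac{25}{22} + V\right) \left(438 + V\right)}{6} = \frac{\left(438 + V\right) \left(- \frac{25}{22} + V\right)}{6}$)
$E{\left(- \frac{572}{-578} \right)} - 301358 = \left(- \frac{1825}{22} + \frac{\left(- \frac{572}{-578}\right)^{2}}{6} + \frac{9611 \left(- \frac{572}{-578}\right)}{132}\right) - 301358 = \left(- \frac{1825}{22} + \frac{\left(\left(-572\right) \left(- \frac{1}{578}\right)\right)^{2}}{6} + \frac{9611 \left(\left(-572\right) \left(- \frac{1}{578}\right)\right)}{132}\right) - 301358 = \left(- \frac{1825}{22} + \frac{\left(\frac{286}{289}\right)^{2}}{6} + \frac{9611}{132} \cdot \frac{286}{289}\right) - 301358 = \left(- \frac{1825}{22} + \frac{1}{6} \cdot \frac{81796}{83521} + \frac{124943}{1734}\right) - 301358 = \left(- \frac{1825}{22} + \frac{40898}{250563} + \frac{124943}{1734}\right) - 301358 = - \frac{9863987}{918731} - 301358 = - \frac{276876800685}{918731}$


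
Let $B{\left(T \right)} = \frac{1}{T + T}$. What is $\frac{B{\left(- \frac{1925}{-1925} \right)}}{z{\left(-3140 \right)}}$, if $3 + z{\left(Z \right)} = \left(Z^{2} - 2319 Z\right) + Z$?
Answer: $\frac{1}{34276234} \approx 2.9175 \cdot 10^{-8}$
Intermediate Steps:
$B{\left(T \right)} = \frac{1}{2 T}$
$z{\left(Z \right)} = -3 + Z^{2} - 2318 Z$ ($z{\left(Z \right)} = -3 + \left(\left(Z^{2} - 2319 Z\right) + Z\right) = -3 + \left(Z^{2} - 2318 Z\right) = -3 + Z^{2} - 2318 Z$)
$\frac{B{\left(- \frac{1925}{-1925} \right)}}{z{\left(-3140 \right)}} = \frac{\frac{1}{2} \frac{1}{\left(-1925\right) \frac{1}{-1925}}}{-3 + \left(-3140\right)^{2} - -7278520} = \frac{\frac{1}{2} \frac{1}{\left(-1925\right) \left(- \frac{1}{1925}\right)}}{-3 + 9859600 + 7278520} = \frac{\frac{1}{2} \cdot 1^{-1}}{17138117} = \frac{1}{2} \cdot 1 \cdot \frac{1}{17138117} = \frac{1}{2} \cdot \frac{1}{17138117} = \frac{1}{34276234}$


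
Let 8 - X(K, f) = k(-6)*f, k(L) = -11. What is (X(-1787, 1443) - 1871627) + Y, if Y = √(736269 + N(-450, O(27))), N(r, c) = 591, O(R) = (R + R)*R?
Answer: -1855746 + 2*√184215 ≈ -1.8549e+6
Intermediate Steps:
O(R) = 2*R² (O(R) = (2*R)*R = 2*R²)
X(K, f) = 8 + 11*f (X(K, f) = 8 - (-11)*f = 8 + 11*f)
Y = 2*√184215 (Y = √(736269 + 591) = √736860 = 2*√184215 ≈ 858.41)
(X(-1787, 1443) - 1871627) + Y = ((8 + 11*1443) - 1871627) + 2*√184215 = ((8 + 15873) - 1871627) + 2*√184215 = (15881 - 1871627) + 2*√184215 = -1855746 + 2*√184215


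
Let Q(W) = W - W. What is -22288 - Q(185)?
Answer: -22288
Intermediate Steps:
Q(W) = 0
-22288 - Q(185) = -22288 - 1*0 = -22288 + 0 = -22288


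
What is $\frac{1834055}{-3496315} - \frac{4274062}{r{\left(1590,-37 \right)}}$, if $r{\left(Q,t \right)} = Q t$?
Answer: $\frac{40096134124}{555914085} \approx 72.126$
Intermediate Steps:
$\frac{1834055}{-3496315} - \frac{4274062}{r{\left(1590,-37 \right)}} = \frac{1834055}{-3496315} - \frac{4274062}{1590 \left(-37\right)} = 1834055 \left(- \frac{1}{3496315}\right) - \frac{4274062}{-58830} = - \frac{366811}{699263} - - \frac{2137031}{29415} = - \frac{366811}{699263} + \frac{2137031}{29415} = \frac{40096134124}{555914085}$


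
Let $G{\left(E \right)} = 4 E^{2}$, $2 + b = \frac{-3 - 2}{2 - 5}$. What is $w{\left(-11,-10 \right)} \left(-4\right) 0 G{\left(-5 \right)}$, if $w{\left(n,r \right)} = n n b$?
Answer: $0$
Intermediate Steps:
$b = - \frac{1}{3}$ ($b = -2 + \frac{-3 - 2}{2 - 5} = -2 - \frac{5}{-3} = -2 - - \frac{5}{3} = -2 + \frac{5}{3} = - \frac{1}{3} \approx -0.33333$)
$w{\left(n,r \right)} = - \frac{n^{2}}{3}$ ($w{\left(n,r \right)} = n n \left(- \frac{1}{3}\right) = n^{2} \left(- \frac{1}{3}\right) = - \frac{n^{2}}{3}$)
$w{\left(-11,-10 \right)} \left(-4\right) 0 G{\left(-5 \right)} = - \frac{\left(-11\right)^{2}}{3} \left(-4\right) 0 \cdot 4 \left(-5\right)^{2} = \left(- \frac{1}{3}\right) 121 \cdot 0 \cdot 4 \cdot 25 = - \frac{121 \cdot 0 \cdot 100}{3} = \left(- \frac{121}{3}\right) 0 = 0$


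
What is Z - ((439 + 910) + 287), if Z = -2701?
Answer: -4337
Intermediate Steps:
Z - ((439 + 910) + 287) = -2701 - ((439 + 910) + 287) = -2701 - (1349 + 287) = -2701 - 1*1636 = -2701 - 1636 = -4337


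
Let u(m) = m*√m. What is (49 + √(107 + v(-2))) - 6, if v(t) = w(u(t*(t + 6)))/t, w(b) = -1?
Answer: 43 + √430/2 ≈ 53.368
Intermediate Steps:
u(m) = m^(3/2)
v(t) = -1/t
(49 + √(107 + v(-2))) - 6 = (49 + √(107 - 1/(-2))) - 6 = (49 + √(107 - 1*(-½))) - 6 = (49 + √(107 + ½)) - 6 = (49 + √(215/2)) - 6 = (49 + √430/2) - 6 = 43 + √430/2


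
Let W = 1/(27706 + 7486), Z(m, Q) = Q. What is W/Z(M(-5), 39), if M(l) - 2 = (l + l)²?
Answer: 1/1372488 ≈ 7.2860e-7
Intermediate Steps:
M(l) = 2 + 4*l² (M(l) = 2 + (l + l)² = 2 + (2*l)² = 2 + 4*l²)
W = 1/35192 ≈ 2.8416e-5
W/Z(M(-5), 39) = (1/35192)/39 = (1/35192)*(1/39) = 1/1372488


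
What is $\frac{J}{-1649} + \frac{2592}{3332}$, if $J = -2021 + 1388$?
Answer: $\frac{93873}{80801} \approx 1.1618$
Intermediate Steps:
$J = -633$
$\frac{J}{-1649} + \frac{2592}{3332} = - \frac{633}{-1649} + \frac{2592}{3332} = \left(-633\right) \left(- \frac{1}{1649}\right) + 2592 \cdot \frac{1}{3332} = \frac{633}{1649} + \frac{648}{833} = \frac{93873}{80801}$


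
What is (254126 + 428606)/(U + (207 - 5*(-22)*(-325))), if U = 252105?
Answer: 8326/2641 ≈ 3.1526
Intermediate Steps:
(254126 + 428606)/(U + (207 - 5*(-22)*(-325))) = (254126 + 428606)/(252105 + (207 - 5*(-22)*(-325))) = 682732/(252105 + (207 + 110*(-325))) = 682732/(252105 + (207 - 35750)) = 682732/(252105 - 35543) = 682732/216562 = 682732*(1/216562) = 8326/2641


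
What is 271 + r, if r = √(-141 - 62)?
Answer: 271 + I*√203 ≈ 271.0 + 14.248*I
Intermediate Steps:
r = I*√203 (r = √(-203) = I*√203 ≈ 14.248*I)
271 + r = 271 + I*√203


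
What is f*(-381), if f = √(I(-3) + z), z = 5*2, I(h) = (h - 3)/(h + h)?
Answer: -381*√11 ≈ -1263.6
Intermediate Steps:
I(h) = (-3 + h)/(2*h) (I(h) = (-3 + h)/((2*h)) = (-3 + h)*(1/(2*h)) = (-3 + h)/(2*h))
z = 10
f = √11 (f = √((½)*(-3 - 3)/(-3) + 10) = √((½)*(-⅓)*(-6) + 10) = √(1 + 10) = √11 ≈ 3.3166)
f*(-381) = √11*(-381) = -381*√11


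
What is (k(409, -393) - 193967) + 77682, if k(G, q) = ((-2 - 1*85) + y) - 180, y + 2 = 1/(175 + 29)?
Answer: -23777015/204 ≈ -1.1655e+5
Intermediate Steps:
y = -407/204 (y = -2 + 1/(175 + 29) = -2 + 1/204 = -407/204 ≈ -1.9951)
k(G, q) = -54875/204 (k(G, q) = ((-2 - 1*85) - 407/204) - 180 = ((-2 - 85) - 407/204) - 180 = (-87 - 407/204) - 180 = -18155/204 - 180 = -54875/204)
(k(409, -393) - 193967) + 77682 = (-54875/204 - 193967) + 77682 = -39624143/204 + 77682 = -23777015/204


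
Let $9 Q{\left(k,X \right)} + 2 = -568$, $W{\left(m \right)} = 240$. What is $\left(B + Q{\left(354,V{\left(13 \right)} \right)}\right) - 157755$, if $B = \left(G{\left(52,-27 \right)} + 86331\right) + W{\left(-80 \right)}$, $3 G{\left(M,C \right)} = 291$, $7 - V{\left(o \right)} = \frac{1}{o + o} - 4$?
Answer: $- \frac{213451}{3} \approx -71150.0$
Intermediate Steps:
$V{\left(o \right)} = 11 - \frac{1}{2 o}$ ($V{\left(o \right)} = 7 - \left(\frac{1}{o + o} - 4\right) = 7 - \left(\frac{1}{2 o} - 4\right) = 7 - \left(-4 + \frac{1}{2 o}\right) = 7 + \left(4 - \frac{1}{2 o}\right) = 11 - \frac{1}{2 o}$)
$G{\left(M,C \right)} = 97$ ($G{\left(M,C \right)} = \frac{1}{3} \cdot 291 = 97$)
$Q{\left(k,X \right)} = - \frac{190}{3}$ ($Q{\left(k,X \right)} = - \frac{2}{9} + \frac{1}{9} \left(-568\right) = - \frac{2}{9} - \frac{568}{9} = - \frac{190}{3}$)
$B = 86668$ ($B = \left(97 + 86331\right) + 240 = 86428 + 240 = 86668$)
$\left(B + Q{\left(354,V{\left(13 \right)} \right)}\right) - 157755 = \left(86668 - \frac{190}{3}\right) - 157755 = \frac{259814}{3} - 157755 = - \frac{213451}{3}$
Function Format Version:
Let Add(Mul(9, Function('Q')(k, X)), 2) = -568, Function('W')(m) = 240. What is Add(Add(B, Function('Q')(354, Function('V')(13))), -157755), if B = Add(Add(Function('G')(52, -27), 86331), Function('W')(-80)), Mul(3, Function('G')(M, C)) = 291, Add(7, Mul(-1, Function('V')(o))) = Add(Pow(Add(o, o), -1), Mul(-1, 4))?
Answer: Rational(-213451, 3) ≈ -71150.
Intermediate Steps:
Function('V')(o) = Add(11, Mul(Rational(-1, 2), Pow(o, -1))) (Function('V')(o) = Add(7, Mul(-1, Add(Pow(Add(o, o), -1), Mul(-1, 4)))) = Add(7, Mul(-1, Add(Pow(Mul(2, o), -1), -4))) = Add(7, Mul(-1, Add(Mul(Rational(1, 2), Pow(o, -1)), -4))) = Add(7, Mul(-1, Add(-4, Mul(Rational(1, 2), Pow(o, -1))))) = Add(7, Add(4, Mul(Rational(-1, 2), Pow(o, -1)))) = Add(11, Mul(Rational(-1, 2), Pow(o, -1))))
Function('G')(M, C) = 97 (Function('G')(M, C) = Mul(Rational(1, 3), 291) = 97)
Function('Q')(k, X) = Rational(-190, 3) (Function('Q')(k, X) = Add(Rational(-2, 9), Mul(Rational(1, 9), -568)) = Add(Rational(-2, 9), Rational(-568, 9)) = Rational(-190, 3))
B = 86668 (B = Add(Add(97, 86331), 240) = Add(86428, 240) = 86668)
Add(Add(B, Function('Q')(354, Function('V')(13))), -157755) = Add(Add(86668, Rational(-190, 3)), -157755) = Add(Rational(259814, 3), -157755) = Rational(-213451, 3)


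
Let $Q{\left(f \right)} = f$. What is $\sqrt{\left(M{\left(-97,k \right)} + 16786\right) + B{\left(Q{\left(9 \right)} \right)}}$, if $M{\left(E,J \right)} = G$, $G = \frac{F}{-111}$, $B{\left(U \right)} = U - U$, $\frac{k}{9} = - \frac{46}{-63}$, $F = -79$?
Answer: $\frac{5 \sqrt{8273163}}{111} \approx 129.56$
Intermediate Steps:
$k = \frac{46}{7}$ ($k = 9 \left(- \frac{46}{-63}\right) = 9 \left(\left(-46\right) \left(- \frac{1}{63}\right)\right) = 9 \cdot \frac{46}{63} = \frac{46}{7} \approx 6.5714$)
$B{\left(U \right)} = 0$
$G = \frac{79}{111}$ ($G = - \frac{79}{-111} = \left(-79\right) \left(- \frac{1}{111}\right) = \frac{79}{111} \approx 0.71171$)
$M{\left(E,J \right)} = \frac{79}{111}$
$\sqrt{\left(M{\left(-97,k \right)} + 16786\right) + B{\left(Q{\left(9 \right)} \right)}} = \sqrt{\left(\frac{79}{111} + 16786\right) + 0} = \sqrt{\frac{1863325}{111} + 0} = \sqrt{\frac{1863325}{111}} = \frac{5 \sqrt{8273163}}{111}$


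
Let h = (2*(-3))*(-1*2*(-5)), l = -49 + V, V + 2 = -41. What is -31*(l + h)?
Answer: 4712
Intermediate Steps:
V = -43 (V = -2 - 41 = -43)
l = -92 (l = -49 - 43 = -92)
h = -60 (h = -(-12)*(-5) = -6*10 = -60)
-31*(l + h) = -31*(-92 - 60) = -31*(-152) = 4712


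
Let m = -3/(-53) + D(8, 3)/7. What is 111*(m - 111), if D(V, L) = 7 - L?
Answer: -4545228/371 ≈ -12251.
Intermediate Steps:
m = 233/371 (m = -3/(-53) + (7 - 1*3)/7 = -3*(-1/53) + (7 - 3)*(⅐) = 3/53 + 4*(⅐) = 3/53 + 4/7 = 233/371 ≈ 0.62803)
111*(m - 111) = 111*(233/371 - 111) = 111*(-40948/371) = -4545228/371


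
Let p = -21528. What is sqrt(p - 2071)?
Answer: I*sqrt(23599) ≈ 153.62*I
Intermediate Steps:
sqrt(p - 2071) = sqrt(-21528 - 2071) = sqrt(-23599) = I*sqrt(23599)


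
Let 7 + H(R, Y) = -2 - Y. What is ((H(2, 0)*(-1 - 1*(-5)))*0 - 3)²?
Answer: 9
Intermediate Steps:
H(R, Y) = -9 - Y (H(R, Y) = -7 + (-2 - Y) = -9 - Y)
((H(2, 0)*(-1 - 1*(-5)))*0 - 3)² = (((-9 - 1*0)*(-1 - 1*(-5)))*0 - 3)² = (((-9 + 0)*(-1 + 5))*0 - 3)² = (-9*4*0 - 3)² = (-36*0 - 3)² = (0 - 3)² = (-3)² = 9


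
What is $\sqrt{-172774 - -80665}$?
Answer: $i \sqrt{92109} \approx 303.49 i$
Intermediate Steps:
$\sqrt{-172774 - -80665} = \sqrt{-172774 + \left(80772 - 107\right)} = \sqrt{-172774 + 80665} = \sqrt{-92109} = i \sqrt{92109}$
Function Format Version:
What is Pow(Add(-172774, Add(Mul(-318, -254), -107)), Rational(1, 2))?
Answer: Mul(I, Pow(92109, Rational(1, 2))) ≈ Mul(303.49, I)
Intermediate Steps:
Pow(Add(-172774, Add(Mul(-318, -254), -107)), Rational(1, 2)) = Pow(Add(-172774, Add(80772, -107)), Rational(1, 2)) = Pow(Add(-172774, 80665), Rational(1, 2)) = Pow(-92109, Rational(1, 2)) = Mul(I, Pow(92109, Rational(1, 2)))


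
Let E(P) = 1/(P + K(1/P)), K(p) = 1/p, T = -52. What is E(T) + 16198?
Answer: 1684591/104 ≈ 16198.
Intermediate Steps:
E(P) = 1/(2*P) (E(P) = 1/(P + 1/(1/P)) = 1/(P + P) = 1/(2*P))
E(T) + 16198 = (½)/(-52) + 16198 = (½)*(-1/52) + 16198 = -1/104 + 16198 = 1684591/104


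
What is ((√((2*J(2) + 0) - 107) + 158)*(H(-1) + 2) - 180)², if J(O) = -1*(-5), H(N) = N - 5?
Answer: 657792 + 6496*I*√97 ≈ 6.5779e+5 + 63978.0*I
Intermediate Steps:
H(N) = -5 + N
J(O) = 5
((√((2*J(2) + 0) - 107) + 158)*(H(-1) + 2) - 180)² = ((√((2*5 + 0) - 107) + 158)*((-5 - 1) + 2) - 180)² = ((√((10 + 0) - 107) + 158)*(-6 + 2) - 180)² = ((√(10 - 107) + 158)*(-4) - 180)² = ((√(-97) + 158)*(-4) - 180)² = ((I*√97 + 158)*(-4) - 180)² = ((158 + I*√97)*(-4) - 180)² = ((-632 - 4*I*√97) - 180)² = (-812 - 4*I*√97)²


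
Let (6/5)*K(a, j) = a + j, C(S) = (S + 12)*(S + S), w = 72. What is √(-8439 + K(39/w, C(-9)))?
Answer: I*√1221631/12 ≈ 92.106*I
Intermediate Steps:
C(S) = 2*S*(12 + S) (C(S) = (12 + S)*(2*S) = 2*S*(12 + S))
K(a, j) = 5*a/6 + 5*j/6 (K(a, j) = 5*(a + j)/6 = 5*a/6 + 5*j/6)
√(-8439 + K(39/w, C(-9))) = √(-8439 + (5*(39/72)/6 + 5*(2*(-9)*(12 - 9))/6)) = √(-8439 + (5*(39*(1/72))/6 + 5*(2*(-9)*3)/6)) = √(-8439 + ((⅚)*(13/24) + (⅚)*(-54))) = √(-8439 + (65/144 - 45)) = √(-8439 - 6415/144) = √(-1221631/144) = I*√1221631/12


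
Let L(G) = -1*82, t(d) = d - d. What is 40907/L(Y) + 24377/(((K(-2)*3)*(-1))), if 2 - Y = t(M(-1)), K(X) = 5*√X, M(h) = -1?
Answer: -40907/82 + 24377*I*√2/30 ≈ -498.87 + 1149.1*I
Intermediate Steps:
t(d) = 0
Y = 2 (Y = 2 - 1*0 = 2 + 0 = 2)
L(G) = -82
40907/L(Y) + 24377/(((K(-2)*3)*(-1))) = 40907/(-82) + 24377/((((5*√(-2))*3)*(-1))) = 40907*(-1/82) + 24377/((((5*(I*√2))*3)*(-1))) = -40907/82 + 24377/((((5*I*√2)*3)*(-1))) = -40907/82 + 24377/(((15*I*√2)*(-1))) = -40907/82 + 24377/((-15*I*√2)) = -40907/82 + 24377*(I*√2/30) = -40907/82 + 24377*I*√2/30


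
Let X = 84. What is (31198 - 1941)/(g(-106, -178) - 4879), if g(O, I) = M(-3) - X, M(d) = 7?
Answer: -29257/4956 ≈ -5.9034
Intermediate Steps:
g(O, I) = -77 (g(O, I) = 7 - 1*84 = 7 - 84 = -77)
(31198 - 1941)/(g(-106, -178) - 4879) = (31198 - 1941)/(-77 - 4879) = 29257/(-4956) = 29257*(-1/4956) = -29257/4956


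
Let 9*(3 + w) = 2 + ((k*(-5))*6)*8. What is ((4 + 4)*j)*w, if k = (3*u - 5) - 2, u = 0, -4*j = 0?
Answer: 0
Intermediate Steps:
j = 0 (j = -¼*0 = 0)
k = -7 (k = (3*0 - 5) - 2 = (0 - 5) - 2 = -5 - 2 = -7)
w = 1655/9 (w = -3 + (2 + (-7*(-5)*6)*8)/9 = -3 + (2 + (35*6)*8)/9 = -3 + (2 + 210*8)/9 = -3 + (2 + 1680)/9 = -3 + (⅑)*1682 = -3 + 1682/9 = 1655/9 ≈ 183.89)
((4 + 4)*j)*w = ((4 + 4)*0)*(1655/9) = (8*0)*(1655/9) = 0*(1655/9) = 0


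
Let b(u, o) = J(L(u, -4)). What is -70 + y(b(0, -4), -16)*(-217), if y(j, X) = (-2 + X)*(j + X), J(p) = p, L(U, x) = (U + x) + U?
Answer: -78190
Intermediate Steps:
L(U, x) = x + 2*U
b(u, o) = -4 + 2*u
y(j, X) = (-2 + X)*(X + j)
-70 + y(b(0, -4), -16)*(-217) = -70 + ((-16)² - 2*(-16) - 2*(-4 + 2*0) - 16*(-4 + 2*0))*(-217) = -70 + (256 + 32 - 2*(-4 + 0) - 16*(-4 + 0))*(-217) = -70 + (256 + 32 - 2*(-4) - 16*(-4))*(-217) = -70 + (256 + 32 + 8 + 64)*(-217) = -70 + 360*(-217) = -70 - 78120 = -78190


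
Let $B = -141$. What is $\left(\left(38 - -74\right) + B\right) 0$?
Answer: $0$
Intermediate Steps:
$\left(\left(38 - -74\right) + B\right) 0 = \left(\left(38 - -74\right) - 141\right) 0 = \left(\left(38 + 74\right) - 141\right) 0 = \left(112 - 141\right) 0 = \left(-29\right) 0 = 0$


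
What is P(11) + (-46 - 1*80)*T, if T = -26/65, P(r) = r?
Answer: 307/5 ≈ 61.400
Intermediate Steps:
T = -⅖ (T = -26*1/65 = -⅖ ≈ -0.40000)
P(11) + (-46 - 1*80)*T = 11 + (-46 - 1*80)*(-⅖) = 11 + (-46 - 80)*(-⅖) = 11 - 126*(-⅖) = 11 + 252/5 = 307/5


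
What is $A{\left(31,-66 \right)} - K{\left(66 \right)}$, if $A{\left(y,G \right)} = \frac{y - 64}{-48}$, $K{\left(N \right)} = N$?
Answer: $- \frac{1045}{16} \approx -65.313$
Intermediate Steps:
$A{\left(y,G \right)} = \frac{4}{3} - \frac{y}{48}$ ($A{\left(y,G \right)} = \left(-64 + y\right) \left(- \frac{1}{48}\right) = \frac{4}{3} - \frac{y}{48}$)
$A{\left(31,-66 \right)} - K{\left(66 \right)} = \left(\frac{4}{3} - \frac{31}{48}\right) - 66 = \frac{11}{16} - 66 = - \frac{1045}{16}$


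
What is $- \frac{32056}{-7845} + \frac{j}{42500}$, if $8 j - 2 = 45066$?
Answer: $\frac{562629923}{133365000} \approx 4.2187$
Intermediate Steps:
$j = \frac{11267}{2}$ ($j = \frac{1}{4} + \frac{1}{8} \cdot 45066 = \frac{1}{4} + \frac{22533}{4} = \frac{11267}{2} \approx 5633.5$)
$- \frac{32056}{-7845} + \frac{j}{42500} = - \frac{32056}{-7845} + \frac{11267}{2 \cdot 42500} = \left(-32056\right) \left(- \frac{1}{7845}\right) + \frac{11267}{2} \cdot \frac{1}{42500} = \frac{32056}{7845} + \frac{11267}{85000} = \frac{562629923}{133365000}$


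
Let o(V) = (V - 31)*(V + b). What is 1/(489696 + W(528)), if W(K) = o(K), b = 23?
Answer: 1/763543 ≈ 1.3097e-6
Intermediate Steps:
o(V) = (-31 + V)*(23 + V) (o(V) = (V - 31)*(V + 23) = (-31 + V)*(23 + V))
W(K) = -713 + K² - 8*K
1/(489696 + W(528)) = 1/(489696 + (-713 + 528² - 8*528)) = 1/(489696 + (-713 + 278784 - 4224)) = 1/(489696 + 273847) = 1/763543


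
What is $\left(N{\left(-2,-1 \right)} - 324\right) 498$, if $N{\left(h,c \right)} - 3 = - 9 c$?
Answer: $-155376$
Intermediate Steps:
$N{\left(h,c \right)} = 3 - 9 c$
$\left(N{\left(-2,-1 \right)} - 324\right) 498 = \left(\left(3 - -9\right) - 324\right) 498 = \left(\left(3 + 9\right) - 324\right) 498 = \left(12 - 324\right) 498 = \left(-312\right) 498 = -155376$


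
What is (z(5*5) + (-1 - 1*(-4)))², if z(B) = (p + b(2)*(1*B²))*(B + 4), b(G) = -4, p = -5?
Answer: 5276860164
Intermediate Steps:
z(B) = (-5 - 4*B²)*(4 + B) (z(B) = (-5 - 4*B²)*(B + 4) = (-5 - 4*B²)*(4 + B))
(z(5*5) + (-1 - 1*(-4)))² = ((-20 - 16*(5*5)² - 25*5 - 4*(5*5)³) + (-1 - 1*(-4)))² = ((-20 - 16*25² - 5*25 - 4*25³) + (-1 + 4))² = ((-20 - 16*625 - 125 - 4*15625) + 3)² = ((-20 - 10000 - 125 - 62500) + 3)² = (-72645 + 3)² = (-72642)² = 5276860164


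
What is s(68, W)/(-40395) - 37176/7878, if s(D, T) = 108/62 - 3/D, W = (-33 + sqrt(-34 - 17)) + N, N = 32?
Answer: -175870193529/37268480860 ≈ -4.7190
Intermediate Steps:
W = -1 + I*sqrt(51) (W = (-33 + sqrt(-34 - 17)) + 32 = (-33 + sqrt(-51)) + 32 = (-33 + I*sqrt(51)) + 32 = -1 + I*sqrt(51) ≈ -1.0 + 7.1414*I)
s(D, T) = 54/31 - 3/D (s(D, T) = 108*(1/62) - 3/D = 54/31 - 3/D)
s(68, W)/(-40395) - 37176/7878 = (54/31 - 3/68)/(-40395) - 37176/7878 = (54/31 - 3*1/68)*(-1/40395) - 37176*1/7878 = (54/31 - 3/68)*(-1/40395) - 6196/1313 = (3579/2108)*(-1/40395) - 6196/1313 = -1193/28384220 - 6196/1313 = -175870193529/37268480860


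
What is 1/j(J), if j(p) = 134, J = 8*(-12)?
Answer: 1/134 ≈ 0.0074627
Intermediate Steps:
J = -96
1/j(J) = 1/134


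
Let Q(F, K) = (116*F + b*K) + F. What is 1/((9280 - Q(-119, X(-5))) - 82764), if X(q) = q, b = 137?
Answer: -1/58876 ≈ -1.6985e-5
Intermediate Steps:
Q(F, K) = 117*F + 137*K (Q(F, K) = (116*F + 137*K) + F = 117*F + 137*K)
1/((9280 - Q(-119, X(-5))) - 82764) = 1/((9280 - (117*(-119) + 137*(-5))) - 82764) = 1/((9280 - (-13923 - 685)) - 82764) = 1/((9280 - 1*(-14608)) - 82764) = 1/((9280 + 14608) - 82764) = 1/(23888 - 82764) = 1/(-58876) = -1/58876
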